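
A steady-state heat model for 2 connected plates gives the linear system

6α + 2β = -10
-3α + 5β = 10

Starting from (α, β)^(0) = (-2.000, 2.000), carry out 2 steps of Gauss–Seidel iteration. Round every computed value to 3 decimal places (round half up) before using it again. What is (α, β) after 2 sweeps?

Iteration 1:
  α = (-10 - (2)·2.000) / (6) = -2.333
  β = (10 - (-3)·-2.333) / (5) = 0.600
Iteration 2:
  α = (-10 - (2)·0.600) / (6) = -1.867
  β = (10 - (-3)·-1.867) / (5) = 0.880

(-1.867, 0.880)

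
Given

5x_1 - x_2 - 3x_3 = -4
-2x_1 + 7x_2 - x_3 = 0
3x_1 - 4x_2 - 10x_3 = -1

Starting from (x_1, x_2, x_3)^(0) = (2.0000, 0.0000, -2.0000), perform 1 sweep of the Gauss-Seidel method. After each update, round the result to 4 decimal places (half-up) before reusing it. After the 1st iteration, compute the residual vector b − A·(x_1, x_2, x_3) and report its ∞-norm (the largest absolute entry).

Iteration 1:
  x_1 = (-4 - (-1)·0.0000 - (-3)·-2.0000) / (5) = -2.0000
  x_2 = (0 - (-2)·-2.0000 - (-1)·-2.0000) / (7) = -0.8571
  x_3 = (-1 - (3)·-2.0000 - (-4)·-0.8571) / (-10) = -0.1572
Residual b − A·x = (4.6713, 1.8425, -0.0004); ∞-norm = 4.6713

4.6713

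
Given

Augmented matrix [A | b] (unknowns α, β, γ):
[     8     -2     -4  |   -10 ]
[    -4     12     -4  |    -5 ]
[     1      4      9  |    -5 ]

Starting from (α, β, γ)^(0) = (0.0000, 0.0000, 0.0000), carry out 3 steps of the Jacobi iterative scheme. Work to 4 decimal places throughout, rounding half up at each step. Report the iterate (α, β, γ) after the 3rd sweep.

(-1.6204, -1.0378, 0.0784)

Iteration 1:
  α = (-10 - (-2)·0.0000 - (-4)·0.0000) / (8) = -1.2500
  β = (-5 - (-4)·0.0000 - (-4)·0.0000) / (12) = -0.4167
  γ = (-5 - (1)·0.0000 - (4)·0.0000) / (9) = -0.5556
Iteration 2:
  α = (-10 - (-2)·-0.4167 - (-4)·-0.5556) / (8) = -1.6320
  β = (-5 - (-4)·-1.2500 - (-4)·-0.5556) / (12) = -1.0185
  γ = (-5 - (1)·-1.2500 - (4)·-0.4167) / (9) = -0.2315
Iteration 3:
  α = (-10 - (-2)·-1.0185 - (-4)·-0.2315) / (8) = -1.6204
  β = (-5 - (-4)·-1.6320 - (-4)·-0.2315) / (12) = -1.0378
  γ = (-5 - (1)·-1.6320 - (4)·-1.0185) / (9) = 0.0784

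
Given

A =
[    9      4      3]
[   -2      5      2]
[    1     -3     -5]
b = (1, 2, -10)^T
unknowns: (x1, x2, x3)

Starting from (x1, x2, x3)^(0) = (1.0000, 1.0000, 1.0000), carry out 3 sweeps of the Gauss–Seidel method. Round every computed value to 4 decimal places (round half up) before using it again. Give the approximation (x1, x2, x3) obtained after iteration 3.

(-0.3818, -0.6584, 2.3187)

Iteration 1:
  x1 = (1 - (4)·1.0000 - (3)·1.0000) / (9) = -0.6667
  x2 = (2 - (-2)·-0.6667 - (2)·1.0000) / (5) = -0.2667
  x3 = (-10 - (1)·-0.6667 - (-3)·-0.2667) / (-5) = 2.0267
Iteration 2:
  x1 = (1 - (4)·-0.2667 - (3)·2.0267) / (9) = -0.4459
  x2 = (2 - (-2)·-0.4459 - (2)·2.0267) / (5) = -0.5890
  x3 = (-10 - (1)·-0.4459 - (-3)·-0.5890) / (-5) = 2.2642
Iteration 3:
  x1 = (1 - (4)·-0.5890 - (3)·2.2642) / (9) = -0.3818
  x2 = (2 - (-2)·-0.3818 - (2)·2.2642) / (5) = -0.6584
  x3 = (-10 - (1)·-0.3818 - (-3)·-0.6584) / (-5) = 2.3187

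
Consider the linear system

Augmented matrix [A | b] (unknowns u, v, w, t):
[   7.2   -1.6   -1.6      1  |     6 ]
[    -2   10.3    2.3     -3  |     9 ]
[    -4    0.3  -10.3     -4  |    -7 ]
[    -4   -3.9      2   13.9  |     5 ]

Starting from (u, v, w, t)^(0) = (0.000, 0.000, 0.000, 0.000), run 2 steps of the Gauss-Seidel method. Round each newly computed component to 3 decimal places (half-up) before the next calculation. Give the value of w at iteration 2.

-0.010

Iteration 1:
  u = (6 - (-1.6)·0.000 - (-1.6)·0.000 - (1)·0.000) / (7.2) = 0.833
  v = (9 - (-2)·0.833 - (2.3)·0.000 - (-3)·0.000) / (10.3) = 1.036
  w = (-7 - (-4)·0.833 - (0.3)·1.036 - (-4)·0.000) / (-10.3) = 0.386
  t = (5 - (-4)·0.833 - (-3.9)·1.036 - (2)·0.386) / (13.9) = 0.835
Iteration 2:
  u = (6 - (-1.6)·1.036 - (-1.6)·0.386 - (1)·0.835) / (7.2) = 1.033
  v = (9 - (-2)·1.033 - (2.3)·0.386 - (-3)·0.835) / (10.3) = 1.231
  w = (-7 - (-4)·1.033 - (0.3)·1.231 - (-4)·0.835) / (-10.3) = -0.010
  t = (5 - (-4)·1.033 - (-3.9)·1.231 - (2)·-0.010) / (13.9) = 1.004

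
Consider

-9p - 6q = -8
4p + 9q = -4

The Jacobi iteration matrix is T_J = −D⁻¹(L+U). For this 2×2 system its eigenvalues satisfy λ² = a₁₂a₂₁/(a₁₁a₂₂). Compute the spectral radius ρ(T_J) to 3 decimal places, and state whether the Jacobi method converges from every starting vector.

a₁₂a₂₁/(a₁₁a₂₂) = (-6)·(4) / ((-9)·(9)) = 0.296296
ρ = √|0.296296| = √0.296296 = 0.544
ρ < 1, so Jacobi converges

0.544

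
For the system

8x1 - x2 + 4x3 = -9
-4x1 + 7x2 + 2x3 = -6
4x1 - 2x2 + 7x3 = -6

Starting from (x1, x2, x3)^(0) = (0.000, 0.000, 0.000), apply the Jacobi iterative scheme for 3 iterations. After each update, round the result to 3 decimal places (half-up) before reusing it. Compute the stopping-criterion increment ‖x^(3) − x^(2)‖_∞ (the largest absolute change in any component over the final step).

Iteration 1:
  x1 = (-9 - (-1)·0.000 - (4)·0.000) / (8) = -1.125
  x2 = (-6 - (-4)·0.000 - (2)·0.000) / (7) = -0.857
  x3 = (-6 - (4)·0.000 - (-2)·0.000) / (7) = -0.857
Iteration 2:
  x1 = (-9 - (-1)·-0.857 - (4)·-0.857) / (8) = -0.804
  x2 = (-6 - (-4)·-1.125 - (2)·-0.857) / (7) = -1.255
  x3 = (-6 - (4)·-1.125 - (-2)·-0.857) / (7) = -0.459
Iteration 3:
  x1 = (-9 - (-1)·-1.255 - (4)·-0.459) / (8) = -1.052
  x2 = (-6 - (-4)·-0.804 - (2)·-0.459) / (7) = -1.185
  x3 = (-6 - (4)·-0.804 - (-2)·-1.255) / (7) = -0.756
Change: (-0.248, 0.070, -0.297) → max |·| = 0.297

0.297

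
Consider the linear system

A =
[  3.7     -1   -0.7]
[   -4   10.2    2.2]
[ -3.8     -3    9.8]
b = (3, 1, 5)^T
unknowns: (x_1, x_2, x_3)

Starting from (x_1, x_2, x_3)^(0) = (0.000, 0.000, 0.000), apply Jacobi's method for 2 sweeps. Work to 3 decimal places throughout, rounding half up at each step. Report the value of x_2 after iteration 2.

Iteration 1:
  x_1 = (3 - (-1)·0.000 - (-0.7)·0.000) / (3.7) = 0.811
  x_2 = (1 - (-4)·0.000 - (2.2)·0.000) / (10.2) = 0.098
  x_3 = (5 - (-3.8)·0.000 - (-3)·0.000) / (9.8) = 0.510
Iteration 2:
  x_1 = (3 - (-1)·0.098 - (-0.7)·0.510) / (3.7) = 0.934
  x_2 = (1 - (-4)·0.811 - (2.2)·0.510) / (10.2) = 0.306
  x_3 = (5 - (-3.8)·0.811 - (-3)·0.098) / (9.8) = 0.855

0.306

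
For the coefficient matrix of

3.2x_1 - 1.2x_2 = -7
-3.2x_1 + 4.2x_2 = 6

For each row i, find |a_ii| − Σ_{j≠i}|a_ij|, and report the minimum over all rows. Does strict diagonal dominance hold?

row 1: |3.2| − (1.2) = 2
row 2: |4.2| − (3.2) = 1
minimum over rows = 1 → strictly diagonally dominant (convergence guaranteed)

1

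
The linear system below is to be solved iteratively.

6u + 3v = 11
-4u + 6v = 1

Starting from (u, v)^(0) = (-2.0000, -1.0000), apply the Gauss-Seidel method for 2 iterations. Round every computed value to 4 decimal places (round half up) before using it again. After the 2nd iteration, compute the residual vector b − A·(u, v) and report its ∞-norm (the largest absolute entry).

2.7224

Iteration 1:
  u = (11 - (3)·-1.0000) / (6) = 2.3333
  v = (1 - (-4)·2.3333) / (6) = 1.7222
Iteration 2:
  u = (11 - (3)·1.7222) / (6) = 0.9722
  v = (1 - (-4)·0.9722) / (6) = 0.8148
Residual b − A·x = (2.7224, 0.0000); ∞-norm = 2.7224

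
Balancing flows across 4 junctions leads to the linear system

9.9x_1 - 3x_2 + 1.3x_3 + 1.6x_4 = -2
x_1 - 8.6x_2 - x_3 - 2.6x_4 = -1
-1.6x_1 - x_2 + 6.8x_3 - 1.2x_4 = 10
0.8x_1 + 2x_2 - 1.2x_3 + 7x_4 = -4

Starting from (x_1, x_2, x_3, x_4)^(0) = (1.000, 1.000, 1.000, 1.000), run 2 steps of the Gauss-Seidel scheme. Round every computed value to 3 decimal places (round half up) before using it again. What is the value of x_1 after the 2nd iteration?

Iteration 1:
  x_1 = (-2 - (-3)·1.000 - (1.3)·1.000 - (1.6)·1.000) / (9.9) = -0.192
  x_2 = (-1 - (1)·-0.192 - (-1)·1.000 - (-2.6)·1.000) / (-8.6) = -0.325
  x_3 = (10 - (-1.6)·-0.192 - (-1)·-0.325 - (-1.2)·1.000) / (6.8) = 1.554
  x_4 = (-4 - (0.8)·-0.192 - (2)·-0.325 - (-1.2)·1.554) / (7) = -0.190
Iteration 2:
  x_1 = (-2 - (-3)·-0.325 - (1.3)·1.554 - (1.6)·-0.190) / (9.9) = -0.474
  x_2 = (-1 - (1)·-0.474 - (-1)·1.554 - (-2.6)·-0.190) / (-8.6) = -0.062
  x_3 = (10 - (-1.6)·-0.474 - (-1)·-0.062 - (-1.2)·-0.190) / (6.8) = 1.316
  x_4 = (-4 - (0.8)·-0.474 - (2)·-0.062 - (-1.2)·1.316) / (7) = -0.274

-0.474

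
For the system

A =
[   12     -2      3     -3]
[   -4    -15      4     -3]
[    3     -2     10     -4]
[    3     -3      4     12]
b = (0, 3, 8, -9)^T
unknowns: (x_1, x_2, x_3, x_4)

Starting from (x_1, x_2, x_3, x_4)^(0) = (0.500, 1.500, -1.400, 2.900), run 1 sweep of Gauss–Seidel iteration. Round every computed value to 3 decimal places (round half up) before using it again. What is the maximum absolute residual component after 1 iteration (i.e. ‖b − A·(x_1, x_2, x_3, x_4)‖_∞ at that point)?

Iteration 1:
  x_1 = (0 - (-2)·1.500 - (3)·-1.400 - (-3)·2.900) / (12) = 1.325
  x_2 = (3 - (-4)·1.325 - (4)·-1.400 - (-3)·2.900) / (-15) = -1.507
  x_3 = (8 - (3)·1.325 - (-2)·-1.507 - (-4)·2.900) / (10) = 1.261
  x_4 = (-9 - (3)·1.325 - (-3)·-1.507 - (4)·1.261) / (12) = -1.878
Residual b − A·x = (-28.331, -24.983, -19.111, -0.004); ∞-norm = 28.331

28.331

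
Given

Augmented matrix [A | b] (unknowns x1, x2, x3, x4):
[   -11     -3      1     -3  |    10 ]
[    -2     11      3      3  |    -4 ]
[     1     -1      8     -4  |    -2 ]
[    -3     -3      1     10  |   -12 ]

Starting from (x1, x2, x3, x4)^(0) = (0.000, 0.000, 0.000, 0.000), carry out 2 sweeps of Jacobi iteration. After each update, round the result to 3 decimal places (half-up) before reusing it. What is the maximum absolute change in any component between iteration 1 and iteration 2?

Iteration 1:
  x1 = (10 - (-3)·0.000 - (1)·0.000 - (-3)·0.000) / (-11) = -0.909
  x2 = (-4 - (-2)·0.000 - (3)·0.000 - (3)·0.000) / (11) = -0.364
  x3 = (-2 - (1)·0.000 - (-1)·0.000 - (-4)·0.000) / (8) = -0.250
  x4 = (-12 - (-3)·0.000 - (-3)·0.000 - (1)·0.000) / (10) = -1.200
Iteration 2:
  x1 = (10 - (-3)·-0.364 - (1)·-0.250 - (-3)·-1.200) / (-11) = -0.505
  x2 = (-4 - (-2)·-0.909 - (3)·-0.250 - (3)·-1.200) / (11) = -0.133
  x3 = (-2 - (1)·-0.909 - (-1)·-0.364 - (-4)·-1.200) / (8) = -0.782
  x4 = (-12 - (-3)·-0.909 - (-3)·-0.364 - (1)·-0.250) / (10) = -1.557
Change: (0.404, 0.231, -0.532, -0.357) → max |·| = 0.532

0.532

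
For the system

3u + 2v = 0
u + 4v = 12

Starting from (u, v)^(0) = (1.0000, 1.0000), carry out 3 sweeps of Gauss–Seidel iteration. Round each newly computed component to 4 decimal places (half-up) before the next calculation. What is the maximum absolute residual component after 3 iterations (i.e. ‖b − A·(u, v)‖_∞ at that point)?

0.1203

Iteration 1:
  u = (0 - (2)·1.0000) / (3) = -0.6667
  v = (12 - (1)·-0.6667) / (4) = 3.1667
Iteration 2:
  u = (0 - (2)·3.1667) / (3) = -2.1111
  v = (12 - (1)·-2.1111) / (4) = 3.5278
Iteration 3:
  u = (0 - (2)·3.5278) / (3) = -2.3519
  v = (12 - (1)·-2.3519) / (4) = 3.5880
Residual b − A·x = (-0.1203, -0.0001); ∞-norm = 0.1203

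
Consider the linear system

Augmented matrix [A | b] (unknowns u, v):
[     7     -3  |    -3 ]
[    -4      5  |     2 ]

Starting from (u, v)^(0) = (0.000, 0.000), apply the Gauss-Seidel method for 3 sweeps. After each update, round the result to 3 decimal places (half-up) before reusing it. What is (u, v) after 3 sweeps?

(-0.396, 0.083)

Iteration 1:
  u = (-3 - (-3)·0.000) / (7) = -0.429
  v = (2 - (-4)·-0.429) / (5) = 0.057
Iteration 2:
  u = (-3 - (-3)·0.057) / (7) = -0.404
  v = (2 - (-4)·-0.404) / (5) = 0.077
Iteration 3:
  u = (-3 - (-3)·0.077) / (7) = -0.396
  v = (2 - (-4)·-0.396) / (5) = 0.083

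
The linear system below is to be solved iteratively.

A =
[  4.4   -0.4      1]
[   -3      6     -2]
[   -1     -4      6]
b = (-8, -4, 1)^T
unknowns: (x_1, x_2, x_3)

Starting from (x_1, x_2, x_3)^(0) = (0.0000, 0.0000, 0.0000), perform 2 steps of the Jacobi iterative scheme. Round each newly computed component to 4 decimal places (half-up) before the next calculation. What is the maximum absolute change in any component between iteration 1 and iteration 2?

0.8535

Iteration 1:
  x_1 = (-8 - (-0.4)·0.0000 - (1)·0.0000) / (4.4) = -1.8182
  x_2 = (-4 - (-3)·0.0000 - (-2)·0.0000) / (6) = -0.6667
  x_3 = (1 - (-1)·0.0000 - (-4)·0.0000) / (6) = 0.1667
Iteration 2:
  x_1 = (-8 - (-0.4)·-0.6667 - (1)·0.1667) / (4.4) = -1.9167
  x_2 = (-4 - (-3)·-1.8182 - (-2)·0.1667) / (6) = -1.5202
  x_3 = (1 - (-1)·-1.8182 - (-4)·-0.6667) / (6) = -0.5808
Change: (-0.0985, -0.8535, -0.7475) → max |·| = 0.8535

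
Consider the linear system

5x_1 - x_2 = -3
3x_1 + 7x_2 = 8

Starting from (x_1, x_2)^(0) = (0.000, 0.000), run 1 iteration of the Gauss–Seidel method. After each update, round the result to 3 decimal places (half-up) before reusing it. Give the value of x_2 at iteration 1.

Iteration 1:
  x_1 = (-3 - (-1)·0.000) / (5) = -0.600
  x_2 = (8 - (3)·-0.600) / (7) = 1.400

1.400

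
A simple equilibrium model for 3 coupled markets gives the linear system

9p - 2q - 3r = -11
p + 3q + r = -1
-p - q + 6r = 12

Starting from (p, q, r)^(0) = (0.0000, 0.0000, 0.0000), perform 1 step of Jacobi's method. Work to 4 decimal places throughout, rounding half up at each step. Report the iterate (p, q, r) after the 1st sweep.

Iteration 1:
  p = (-11 - (-2)·0.0000 - (-3)·0.0000) / (9) = -1.2222
  q = (-1 - (1)·0.0000 - (1)·0.0000) / (3) = -0.3333
  r = (12 - (-1)·0.0000 - (-1)·0.0000) / (6) = 2.0000

(-1.2222, -0.3333, 2.0000)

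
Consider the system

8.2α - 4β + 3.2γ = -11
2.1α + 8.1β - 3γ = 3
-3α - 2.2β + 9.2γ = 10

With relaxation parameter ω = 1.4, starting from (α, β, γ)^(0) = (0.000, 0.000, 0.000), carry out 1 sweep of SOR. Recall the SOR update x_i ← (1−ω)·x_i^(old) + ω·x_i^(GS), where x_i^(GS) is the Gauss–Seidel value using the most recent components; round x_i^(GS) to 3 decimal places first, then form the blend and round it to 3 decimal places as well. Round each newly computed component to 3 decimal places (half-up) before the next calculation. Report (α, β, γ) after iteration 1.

Iteration 1:
  α: GS value = (-11 - (-4)·0.000 - (3.2)·0.000) / (8.2) = -1.341;  α ← (1−ω)·0.000 + ω·-1.341 = -1.877
  β: GS value = (3 - (2.1)·-1.877 - (-3)·0.000) / (8.1) = 0.857;  β ← (1−ω)·0.000 + ω·0.857 = 1.200
  γ: GS value = (10 - (-3)·-1.877 - (-2.2)·1.200) / (9.2) = 0.762;  γ ← (1−ω)·0.000 + ω·0.762 = 1.067

(-1.877, 1.200, 1.067)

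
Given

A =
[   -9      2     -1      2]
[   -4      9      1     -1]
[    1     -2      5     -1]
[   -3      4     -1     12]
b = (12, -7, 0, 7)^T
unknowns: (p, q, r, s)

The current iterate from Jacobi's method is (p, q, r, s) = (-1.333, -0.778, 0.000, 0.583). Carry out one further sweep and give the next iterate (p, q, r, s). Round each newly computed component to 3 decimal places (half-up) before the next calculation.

(-1.377, -1.305, 0.072, 0.509)

One sweep:
  p = (12 - (2)·-0.778 - (-1)·0.000 - (2)·0.583) / (-9) = -1.377
  q = (-7 - (-4)·-1.333 - (1)·0.000 - (-1)·0.583) / (9) = -1.305
  r = (0 - (1)·-1.333 - (-2)·-0.778 - (-1)·0.583) / (5) = 0.072
  s = (7 - (-3)·-1.333 - (4)·-0.778 - (-1)·0.000) / (12) = 0.509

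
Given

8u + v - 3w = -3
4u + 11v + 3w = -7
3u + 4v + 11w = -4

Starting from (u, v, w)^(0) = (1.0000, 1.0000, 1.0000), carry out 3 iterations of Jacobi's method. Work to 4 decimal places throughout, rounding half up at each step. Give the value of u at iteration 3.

Iteration 1:
  u = (-3 - (1)·1.0000 - (-3)·1.0000) / (8) = -0.1250
  v = (-7 - (4)·1.0000 - (3)·1.0000) / (11) = -1.2727
  w = (-4 - (3)·1.0000 - (4)·1.0000) / (11) = -1.0000
Iteration 2:
  u = (-3 - (1)·-1.2727 - (-3)·-1.0000) / (8) = -0.5909
  v = (-7 - (4)·-0.1250 - (3)·-1.0000) / (11) = -0.3182
  w = (-4 - (3)·-0.1250 - (4)·-1.2727) / (11) = 0.1333
Iteration 3:
  u = (-3 - (1)·-0.3182 - (-3)·0.1333) / (8) = -0.2852
  v = (-7 - (4)·-0.5909 - (3)·0.1333) / (11) = -0.4578
  w = (-4 - (3)·-0.5909 - (4)·-0.3182) / (11) = -0.0868

-0.2852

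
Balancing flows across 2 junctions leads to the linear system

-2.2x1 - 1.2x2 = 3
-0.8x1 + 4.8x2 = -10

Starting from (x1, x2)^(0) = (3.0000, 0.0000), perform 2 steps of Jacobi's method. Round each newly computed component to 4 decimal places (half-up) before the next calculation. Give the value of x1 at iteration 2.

-0.5000

Iteration 1:
  x1 = (3 - (-1.2)·0.0000) / (-2.2) = -1.3636
  x2 = (-10 - (-0.8)·3.0000) / (4.8) = -1.5833
Iteration 2:
  x1 = (3 - (-1.2)·-1.5833) / (-2.2) = -0.5000
  x2 = (-10 - (-0.8)·-1.3636) / (4.8) = -2.3106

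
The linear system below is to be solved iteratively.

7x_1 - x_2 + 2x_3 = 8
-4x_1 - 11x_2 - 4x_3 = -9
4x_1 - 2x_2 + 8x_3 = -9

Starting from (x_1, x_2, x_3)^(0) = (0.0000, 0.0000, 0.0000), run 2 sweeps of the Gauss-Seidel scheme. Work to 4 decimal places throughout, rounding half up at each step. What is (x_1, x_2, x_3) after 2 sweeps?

(1.6563, 0.7962, -1.7541)

Iteration 1:
  x_1 = (8 - (-1)·0.0000 - (2)·0.0000) / (7) = 1.1429
  x_2 = (-9 - (-4)·1.1429 - (-4)·0.0000) / (-11) = 0.4026
  x_3 = (-9 - (4)·1.1429 - (-2)·0.4026) / (8) = -1.5958
Iteration 2:
  x_1 = (8 - (-1)·0.4026 - (2)·-1.5958) / (7) = 1.6563
  x_2 = (-9 - (-4)·1.6563 - (-4)·-1.5958) / (-11) = 0.7962
  x_3 = (-9 - (4)·1.6563 - (-2)·0.7962) / (8) = -1.7541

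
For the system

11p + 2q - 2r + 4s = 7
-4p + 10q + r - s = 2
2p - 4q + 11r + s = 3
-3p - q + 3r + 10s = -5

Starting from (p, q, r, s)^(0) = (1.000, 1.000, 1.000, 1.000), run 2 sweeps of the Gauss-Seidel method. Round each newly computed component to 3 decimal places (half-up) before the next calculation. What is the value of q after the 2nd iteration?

0.446

Iteration 1:
  p = (7 - (2)·1.000 - (-2)·1.000 - (4)·1.000) / (11) = 0.273
  q = (2 - (-4)·0.273 - (1)·1.000 - (-1)·1.000) / (10) = 0.309
  r = (3 - (2)·0.273 - (-4)·0.309 - (1)·1.000) / (11) = 0.245
  s = (-5 - (-3)·0.273 - (-1)·0.309 - (3)·0.245) / (10) = -0.461
Iteration 2:
  p = (7 - (2)·0.309 - (-2)·0.245 - (4)·-0.461) / (11) = 0.792
  q = (2 - (-4)·0.792 - (1)·0.245 - (-1)·-0.461) / (10) = 0.446
  r = (3 - (2)·0.792 - (-4)·0.446 - (1)·-0.461) / (11) = 0.333
  s = (-5 - (-3)·0.792 - (-1)·0.446 - (3)·0.333) / (10) = -0.318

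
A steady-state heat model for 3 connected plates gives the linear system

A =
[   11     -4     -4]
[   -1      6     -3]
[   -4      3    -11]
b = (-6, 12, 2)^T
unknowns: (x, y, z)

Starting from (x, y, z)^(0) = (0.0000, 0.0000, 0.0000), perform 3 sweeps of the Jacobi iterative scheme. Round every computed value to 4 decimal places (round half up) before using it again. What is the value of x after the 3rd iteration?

Iteration 1:
  x = (-6 - (-4)·0.0000 - (-4)·0.0000) / (11) = -0.5455
  y = (12 - (-1)·0.0000 - (-3)·0.0000) / (6) = 2.0000
  z = (2 - (-4)·0.0000 - (3)·0.0000) / (-11) = -0.1818
Iteration 2:
  x = (-6 - (-4)·2.0000 - (-4)·-0.1818) / (11) = 0.1157
  y = (12 - (-1)·-0.5455 - (-3)·-0.1818) / (6) = 1.8182
  z = (2 - (-4)·-0.5455 - (3)·2.0000) / (-11) = 0.5620
Iteration 3:
  x = (-6 - (-4)·1.8182 - (-4)·0.5620) / (11) = 0.3201
  y = (12 - (-1)·0.1157 - (-3)·0.5620) / (6) = 2.3003
  z = (2 - (-4)·0.1157 - (3)·1.8182) / (-11) = 0.2720

0.3201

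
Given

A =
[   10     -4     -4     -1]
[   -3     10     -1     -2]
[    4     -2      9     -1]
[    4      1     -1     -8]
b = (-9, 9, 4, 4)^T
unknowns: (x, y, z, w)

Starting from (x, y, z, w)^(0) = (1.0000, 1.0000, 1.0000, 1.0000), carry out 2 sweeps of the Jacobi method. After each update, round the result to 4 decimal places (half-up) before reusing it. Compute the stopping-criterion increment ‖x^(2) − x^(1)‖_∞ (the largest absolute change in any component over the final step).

0.5667

Iteration 1:
  x = (-9 - (-4)·1.0000 - (-4)·1.0000 - (-1)·1.0000) / (10) = 0.0000
  y = (9 - (-3)·1.0000 - (-1)·1.0000 - (-2)·1.0000) / (10) = 1.5000
  z = (4 - (4)·1.0000 - (-2)·1.0000 - (-1)·1.0000) / (9) = 0.3333
  w = (4 - (4)·1.0000 - (1)·1.0000 - (-1)·1.0000) / (-8) = 0.0000
Iteration 2:
  x = (-9 - (-4)·1.5000 - (-4)·0.3333 - (-1)·0.0000) / (10) = -0.1667
  y = (9 - (-3)·0.0000 - (-1)·0.3333 - (-2)·0.0000) / (10) = 0.9333
  z = (4 - (4)·0.0000 - (-2)·1.5000 - (-1)·0.0000) / (9) = 0.7778
  w = (4 - (4)·0.0000 - (1)·1.5000 - (-1)·0.3333) / (-8) = -0.3542
Change: (-0.1667, -0.5667, 0.4445, -0.3542) → max |·| = 0.5667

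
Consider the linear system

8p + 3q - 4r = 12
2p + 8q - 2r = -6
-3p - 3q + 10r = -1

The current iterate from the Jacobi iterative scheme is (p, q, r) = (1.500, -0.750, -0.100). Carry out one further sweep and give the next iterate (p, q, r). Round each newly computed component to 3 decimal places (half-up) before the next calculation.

One sweep:
  p = (12 - (3)·-0.750 - (-4)·-0.100) / (8) = 1.731
  q = (-6 - (2)·1.500 - (-2)·-0.100) / (8) = -1.150
  r = (-1 - (-3)·1.500 - (-3)·-0.750) / (10) = 0.125

(1.731, -1.150, 0.125)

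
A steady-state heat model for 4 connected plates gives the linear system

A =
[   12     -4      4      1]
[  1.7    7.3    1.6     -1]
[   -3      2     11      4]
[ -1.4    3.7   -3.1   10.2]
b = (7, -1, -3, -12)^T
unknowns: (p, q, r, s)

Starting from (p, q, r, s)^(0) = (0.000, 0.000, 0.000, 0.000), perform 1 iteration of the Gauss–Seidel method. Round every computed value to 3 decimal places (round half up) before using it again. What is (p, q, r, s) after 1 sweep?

Iteration 1:
  p = (7 - (-4)·0.000 - (4)·0.000 - (1)·0.000) / (12) = 0.583
  q = (-1 - (1.7)·0.583 - (1.6)·0.000 - (-1)·0.000) / (7.3) = -0.273
  r = (-3 - (-3)·0.583 - (2)·-0.273 - (4)·0.000) / (11) = -0.064
  s = (-12 - (-1.4)·0.583 - (3.7)·-0.273 - (-3.1)·-0.064) / (10.2) = -1.017

(0.583, -0.273, -0.064, -1.017)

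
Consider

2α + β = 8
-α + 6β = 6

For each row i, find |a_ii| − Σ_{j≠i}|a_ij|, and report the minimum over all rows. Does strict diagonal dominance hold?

1

row 1: |2| − (1) = 1
row 2: |6| − (1) = 5
minimum over rows = 1 → strictly diagonally dominant (convergence guaranteed)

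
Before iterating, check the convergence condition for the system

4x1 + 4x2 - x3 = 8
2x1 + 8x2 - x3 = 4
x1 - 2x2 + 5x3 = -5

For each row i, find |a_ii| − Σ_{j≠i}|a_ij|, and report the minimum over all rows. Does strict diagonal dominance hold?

-1

row 1: |4| − (4+1) = -1
row 2: |8| − (2+1) = 5
row 3: |5| − (1+2) = 2
minimum over rows = -1 → not strictly diagonally dominant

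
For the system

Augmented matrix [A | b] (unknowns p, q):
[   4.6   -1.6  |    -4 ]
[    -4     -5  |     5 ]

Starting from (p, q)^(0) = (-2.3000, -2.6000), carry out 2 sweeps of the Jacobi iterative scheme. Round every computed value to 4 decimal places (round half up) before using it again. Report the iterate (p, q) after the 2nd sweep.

Iteration 1:
  p = (-4 - (-1.6)·-2.6000) / (4.6) = -1.7739
  q = (5 - (-4)·-2.3000) / (-5) = 0.8400
Iteration 2:
  p = (-4 - (-1.6)·0.8400) / (4.6) = -0.5774
  q = (5 - (-4)·-1.7739) / (-5) = 0.4191

(-0.5774, 0.4191)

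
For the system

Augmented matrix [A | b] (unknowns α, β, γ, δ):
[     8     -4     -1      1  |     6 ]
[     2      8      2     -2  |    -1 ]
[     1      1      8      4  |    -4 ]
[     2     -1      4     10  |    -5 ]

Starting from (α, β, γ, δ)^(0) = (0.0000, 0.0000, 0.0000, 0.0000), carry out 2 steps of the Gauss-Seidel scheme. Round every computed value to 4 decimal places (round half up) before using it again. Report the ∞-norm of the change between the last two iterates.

0.2425

Iteration 1:
  α = (6 - (-4)·0.0000 - (-1)·0.0000 - (1)·0.0000) / (8) = 0.7500
  β = (-1 - (2)·0.7500 - (2)·0.0000 - (-2)·0.0000) / (8) = -0.3125
  γ = (-4 - (1)·0.7500 - (1)·-0.3125 - (4)·0.0000) / (8) = -0.5547
  δ = (-5 - (2)·0.7500 - (-1)·-0.3125 - (4)·-0.5547) / (10) = -0.4594
Iteration 2:
  α = (6 - (-4)·-0.3125 - (-1)·-0.5547 - (1)·-0.4594) / (8) = 0.5818
  β = (-1 - (2)·0.5818 - (2)·-0.5547 - (-2)·-0.4594) / (8) = -0.2466
  γ = (-4 - (1)·0.5818 - (1)·-0.2466 - (4)·-0.4594) / (8) = -0.3122
  δ = (-5 - (2)·0.5818 - (-1)·-0.2466 - (4)·-0.3122) / (10) = -0.5161
Change: (-0.1682, 0.0659, 0.2425, -0.0567) → max |·| = 0.2425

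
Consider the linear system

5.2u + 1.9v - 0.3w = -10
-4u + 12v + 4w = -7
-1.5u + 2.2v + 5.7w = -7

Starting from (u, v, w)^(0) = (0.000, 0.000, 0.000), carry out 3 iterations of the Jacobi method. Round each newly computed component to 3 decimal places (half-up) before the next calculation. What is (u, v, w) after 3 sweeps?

(-1.712, -0.674, -1.382)

Iteration 1:
  u = (-10 - (1.9)·0.000 - (-0.3)·0.000) / (5.2) = -1.923
  v = (-7 - (-4)·0.000 - (4)·0.000) / (12) = -0.583
  w = (-7 - (-1.5)·0.000 - (2.2)·0.000) / (5.7) = -1.228
Iteration 2:
  u = (-10 - (1.9)·-0.583 - (-0.3)·-1.228) / (5.2) = -1.781
  v = (-7 - (-4)·-1.923 - (4)·-1.228) / (12) = -0.815
  w = (-7 - (-1.5)·-1.923 - (2.2)·-0.583) / (5.7) = -1.509
Iteration 3:
  u = (-10 - (1.9)·-0.815 - (-0.3)·-1.509) / (5.2) = -1.712
  v = (-7 - (-4)·-1.781 - (4)·-1.509) / (12) = -0.674
  w = (-7 - (-1.5)·-1.781 - (2.2)·-0.815) / (5.7) = -1.382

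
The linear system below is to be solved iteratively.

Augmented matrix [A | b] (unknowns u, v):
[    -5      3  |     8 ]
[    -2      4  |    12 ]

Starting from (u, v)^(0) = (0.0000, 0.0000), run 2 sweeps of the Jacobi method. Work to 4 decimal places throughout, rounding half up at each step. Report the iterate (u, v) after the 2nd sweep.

Iteration 1:
  u = (8 - (3)·0.0000) / (-5) = -1.6000
  v = (12 - (-2)·0.0000) / (4) = 3.0000
Iteration 2:
  u = (8 - (3)·3.0000) / (-5) = 0.2000
  v = (12 - (-2)·-1.6000) / (4) = 2.2000

(0.2000, 2.2000)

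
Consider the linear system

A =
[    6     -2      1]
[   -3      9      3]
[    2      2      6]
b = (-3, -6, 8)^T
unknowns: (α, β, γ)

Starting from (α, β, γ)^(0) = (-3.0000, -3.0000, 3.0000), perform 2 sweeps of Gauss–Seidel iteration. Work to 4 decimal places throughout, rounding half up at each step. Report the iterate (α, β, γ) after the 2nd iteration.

(-1.7407, -2.1728, 2.6378)

Iteration 1:
  α = (-3 - (-2)·-3.0000 - (1)·3.0000) / (6) = -2.0000
  β = (-6 - (-3)·-2.0000 - (3)·3.0000) / (9) = -2.3333
  γ = (8 - (2)·-2.0000 - (2)·-2.3333) / (6) = 2.7778
Iteration 2:
  α = (-3 - (-2)·-2.3333 - (1)·2.7778) / (6) = -1.7407
  β = (-6 - (-3)·-1.7407 - (3)·2.7778) / (9) = -2.1728
  γ = (8 - (2)·-1.7407 - (2)·-2.1728) / (6) = 2.6378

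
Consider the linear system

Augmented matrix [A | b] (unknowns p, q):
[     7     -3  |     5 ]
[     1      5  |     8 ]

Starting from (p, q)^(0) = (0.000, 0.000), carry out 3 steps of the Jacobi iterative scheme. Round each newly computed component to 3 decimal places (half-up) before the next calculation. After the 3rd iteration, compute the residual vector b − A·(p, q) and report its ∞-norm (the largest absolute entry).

0.413

Iteration 1:
  p = (5 - (-3)·0.000) / (7) = 0.714
  q = (8 - (1)·0.000) / (5) = 1.600
Iteration 2:
  p = (5 - (-3)·1.600) / (7) = 1.400
  q = (8 - (1)·0.714) / (5) = 1.457
Iteration 3:
  p = (5 - (-3)·1.457) / (7) = 1.339
  q = (8 - (1)·1.400) / (5) = 1.320
Residual b − A·x = (-0.413, 0.061); ∞-norm = 0.413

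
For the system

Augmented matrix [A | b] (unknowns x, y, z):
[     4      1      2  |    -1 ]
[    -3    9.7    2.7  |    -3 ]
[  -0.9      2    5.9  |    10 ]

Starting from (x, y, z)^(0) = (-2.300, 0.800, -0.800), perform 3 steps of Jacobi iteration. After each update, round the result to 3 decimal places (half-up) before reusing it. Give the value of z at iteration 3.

Iteration 1:
  x = (-1 - (1)·0.800 - (2)·-0.800) / (4) = -0.050
  y = (-3 - (-3)·-2.300 - (2.7)·-0.800) / (9.7) = -0.798
  z = (10 - (-0.9)·-2.300 - (2)·0.800) / (5.9) = 1.073
Iteration 2:
  x = (-1 - (1)·-0.798 - (2)·1.073) / (4) = -0.587
  y = (-3 - (-3)·-0.050 - (2.7)·1.073) / (9.7) = -0.623
  z = (10 - (-0.9)·-0.050 - (2)·-0.798) / (5.9) = 1.958
Iteration 3:
  x = (-1 - (1)·-0.623 - (2)·1.958) / (4) = -1.073
  y = (-3 - (-3)·-0.587 - (2.7)·1.958) / (9.7) = -1.036
  z = (10 - (-0.9)·-0.587 - (2)·-0.623) / (5.9) = 1.817

1.817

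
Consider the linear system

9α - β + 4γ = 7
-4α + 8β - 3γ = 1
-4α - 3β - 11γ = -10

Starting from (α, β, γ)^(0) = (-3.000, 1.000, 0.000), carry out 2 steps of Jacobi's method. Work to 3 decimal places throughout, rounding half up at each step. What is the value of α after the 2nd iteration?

-0.143

Iteration 1:
  α = (7 - (-1)·1.000 - (4)·0.000) / (9) = 0.889
  β = (1 - (-4)·-3.000 - (-3)·0.000) / (8) = -1.375
  γ = (-10 - (-4)·-3.000 - (-3)·1.000) / (-11) = 1.727
Iteration 2:
  α = (7 - (-1)·-1.375 - (4)·1.727) / (9) = -0.143
  β = (1 - (-4)·0.889 - (-3)·1.727) / (8) = 1.217
  γ = (-10 - (-4)·0.889 - (-3)·-1.375) / (-11) = 0.961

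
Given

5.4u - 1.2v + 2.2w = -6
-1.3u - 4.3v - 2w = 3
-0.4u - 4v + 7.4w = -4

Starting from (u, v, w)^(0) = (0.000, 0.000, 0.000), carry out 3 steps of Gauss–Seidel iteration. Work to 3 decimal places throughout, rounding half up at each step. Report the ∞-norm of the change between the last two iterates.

Iteration 1:
  u = (-6 - (-1.2)·0.000 - (2.2)·0.000) / (5.4) = -1.111
  v = (3 - (-1.3)·-1.111 - (-2)·0.000) / (-4.3) = -0.362
  w = (-4 - (-0.4)·-1.111 - (-4)·-0.362) / (7.4) = -0.796
Iteration 2:
  u = (-6 - (-1.2)·-0.362 - (2.2)·-0.796) / (5.4) = -0.867
  v = (3 - (-1.3)·-0.867 - (-2)·-0.796) / (-4.3) = -0.065
  w = (-4 - (-0.4)·-0.867 - (-4)·-0.065) / (7.4) = -0.623
Iteration 3:
  u = (-6 - (-1.2)·-0.065 - (2.2)·-0.623) / (5.4) = -0.872
  v = (3 - (-1.3)·-0.872 - (-2)·-0.623) / (-4.3) = -0.144
  w = (-4 - (-0.4)·-0.872 - (-4)·-0.144) / (7.4) = -0.666
Change: (-0.005, -0.079, -0.043) → max |·| = 0.079

0.079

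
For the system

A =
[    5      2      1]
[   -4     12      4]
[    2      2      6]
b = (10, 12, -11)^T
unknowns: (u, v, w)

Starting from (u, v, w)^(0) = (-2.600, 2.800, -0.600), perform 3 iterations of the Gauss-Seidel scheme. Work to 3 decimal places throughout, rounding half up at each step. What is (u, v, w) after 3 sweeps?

(1.650, 2.656, -3.269)

Iteration 1:
  u = (10 - (2)·2.800 - (1)·-0.600) / (5) = 1.000
  v = (12 - (-4)·1.000 - (4)·-0.600) / (12) = 1.533
  w = (-11 - (2)·1.000 - (2)·1.533) / (6) = -2.678
Iteration 2:
  u = (10 - (2)·1.533 - (1)·-2.678) / (5) = 1.922
  v = (12 - (-4)·1.922 - (4)·-2.678) / (12) = 2.533
  w = (-11 - (2)·1.922 - (2)·2.533) / (6) = -3.318
Iteration 3:
  u = (10 - (2)·2.533 - (1)·-3.318) / (5) = 1.650
  v = (12 - (-4)·1.650 - (4)·-3.318) / (12) = 2.656
  w = (-11 - (2)·1.650 - (2)·2.656) / (6) = -3.269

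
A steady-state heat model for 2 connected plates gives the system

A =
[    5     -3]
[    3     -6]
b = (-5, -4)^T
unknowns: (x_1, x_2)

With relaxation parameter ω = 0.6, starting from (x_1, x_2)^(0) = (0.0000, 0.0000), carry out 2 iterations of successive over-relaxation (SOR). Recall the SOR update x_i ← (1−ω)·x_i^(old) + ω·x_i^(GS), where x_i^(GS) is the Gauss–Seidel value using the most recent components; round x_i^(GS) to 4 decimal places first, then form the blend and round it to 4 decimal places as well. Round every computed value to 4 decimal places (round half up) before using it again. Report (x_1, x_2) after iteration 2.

Iteration 1:
  x_1: GS value = (-5 - (-3)·0.0000) / (5) = -1.0000;  x_1 ← (1−ω)·0.0000 + ω·-1.0000 = -0.6000
  x_2: GS value = (-4 - (3)·-0.6000) / (-6) = 0.3667;  x_2 ← (1−ω)·0.0000 + ω·0.3667 = 0.2200
Iteration 2:
  x_1: GS value = (-5 - (-3)·0.2200) / (5) = -0.8680;  x_1 ← (1−ω)·-0.6000 + ω·-0.8680 = -0.7608
  x_2: GS value = (-4 - (3)·-0.7608) / (-6) = 0.2863;  x_2 ← (1−ω)·0.2200 + ω·0.2863 = 0.2598

(-0.7608, 0.2598)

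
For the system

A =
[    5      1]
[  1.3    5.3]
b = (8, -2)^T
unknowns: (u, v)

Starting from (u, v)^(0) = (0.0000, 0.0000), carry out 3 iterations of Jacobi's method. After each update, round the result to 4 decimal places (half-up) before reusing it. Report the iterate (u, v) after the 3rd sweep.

(1.7540, -0.7883)

Iteration 1:
  u = (8 - (1)·0.0000) / (5) = 1.6000
  v = (-2 - (1.3)·0.0000) / (5.3) = -0.3774
Iteration 2:
  u = (8 - (1)·-0.3774) / (5) = 1.6755
  v = (-2 - (1.3)·1.6000) / (5.3) = -0.7698
Iteration 3:
  u = (8 - (1)·-0.7698) / (5) = 1.7540
  v = (-2 - (1.3)·1.6755) / (5.3) = -0.7883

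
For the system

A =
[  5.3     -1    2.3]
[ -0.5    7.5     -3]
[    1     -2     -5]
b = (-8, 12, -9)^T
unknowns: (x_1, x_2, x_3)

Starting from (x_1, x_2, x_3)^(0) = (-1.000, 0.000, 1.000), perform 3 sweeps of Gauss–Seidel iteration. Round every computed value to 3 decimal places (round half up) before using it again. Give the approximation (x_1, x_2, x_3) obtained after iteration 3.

(-1.525, 1.820, 0.767)

Iteration 1:
  x_1 = (-8 - (-1)·0.000 - (2.3)·1.000) / (5.3) = -1.943
  x_2 = (12 - (-0.5)·-1.943 - (-3)·1.000) / (7.5) = 1.870
  x_3 = (-9 - (1)·-1.943 - (-2)·1.870) / (-5) = 0.663
Iteration 2:
  x_1 = (-8 - (-1)·1.870 - (2.3)·0.663) / (5.3) = -1.444
  x_2 = (12 - (-0.5)·-1.444 - (-3)·0.663) / (7.5) = 1.769
  x_3 = (-9 - (1)·-1.444 - (-2)·1.769) / (-5) = 0.804
Iteration 3:
  x_1 = (-8 - (-1)·1.769 - (2.3)·0.804) / (5.3) = -1.525
  x_2 = (12 - (-0.5)·-1.525 - (-3)·0.804) / (7.5) = 1.820
  x_3 = (-9 - (1)·-1.525 - (-2)·1.820) / (-5) = 0.767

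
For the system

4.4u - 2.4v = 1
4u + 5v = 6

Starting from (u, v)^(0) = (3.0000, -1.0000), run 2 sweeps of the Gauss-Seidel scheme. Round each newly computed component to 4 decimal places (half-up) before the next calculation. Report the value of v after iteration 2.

0.3834

Iteration 1:
  u = (1 - (-2.4)·-1.0000) / (4.4) = -0.3182
  v = (6 - (4)·-0.3182) / (5) = 1.4546
Iteration 2:
  u = (1 - (-2.4)·1.4546) / (4.4) = 1.0207
  v = (6 - (4)·1.0207) / (5) = 0.3834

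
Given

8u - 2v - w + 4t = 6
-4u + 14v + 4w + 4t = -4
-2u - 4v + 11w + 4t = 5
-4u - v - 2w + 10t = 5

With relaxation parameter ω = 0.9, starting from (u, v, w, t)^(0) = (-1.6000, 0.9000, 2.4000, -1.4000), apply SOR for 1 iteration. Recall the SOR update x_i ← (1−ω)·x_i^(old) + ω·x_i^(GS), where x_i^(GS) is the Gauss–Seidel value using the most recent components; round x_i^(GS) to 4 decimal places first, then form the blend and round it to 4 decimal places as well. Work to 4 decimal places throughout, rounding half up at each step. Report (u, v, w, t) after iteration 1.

(1.6175, -0.0084, 1.3692, 1.1380)

Iteration 1:
  u: GS value = (6 - (-2)·0.9000 - (-1)·2.4000 - (4)·-1.4000) / (8) = 1.9750;  u ← (1−ω)·-1.6000 + ω·1.9750 = 1.6175
  v: GS value = (-4 - (-4)·1.6175 - (4)·2.4000 - (4)·-1.4000) / (14) = -0.1093;  v ← (1−ω)·0.9000 + ω·-0.1093 = -0.0084
  w: GS value = (5 - (-2)·1.6175 - (-4)·-0.0084 - (4)·-1.4000) / (11) = 1.2547;  w ← (1−ω)·2.4000 + ω·1.2547 = 1.3692
  t: GS value = (5 - (-4)·1.6175 - (-1)·-0.0084 - (-2)·1.3692) / (10) = 1.4200;  t ← (1−ω)·-1.4000 + ω·1.4200 = 1.1380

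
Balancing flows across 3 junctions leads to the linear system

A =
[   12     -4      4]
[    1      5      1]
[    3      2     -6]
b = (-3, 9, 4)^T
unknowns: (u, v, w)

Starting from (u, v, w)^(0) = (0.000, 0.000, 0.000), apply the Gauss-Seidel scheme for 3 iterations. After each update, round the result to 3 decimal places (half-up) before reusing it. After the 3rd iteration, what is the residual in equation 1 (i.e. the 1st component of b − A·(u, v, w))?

0.184

Iteration 1:
  u = (-3 - (-4)·0.000 - (4)·0.000) / (12) = -0.250
  v = (9 - (1)·-0.250 - (1)·0.000) / (5) = 1.850
  w = (4 - (3)·-0.250 - (2)·1.850) / (-6) = -0.175
Iteration 2:
  u = (-3 - (-4)·1.850 - (4)·-0.175) / (12) = 0.425
  v = (9 - (1)·0.425 - (1)·-0.175) / (5) = 1.750
  w = (4 - (3)·0.425 - (2)·1.750) / (-6) = 0.129
Iteration 3:
  u = (-3 - (-4)·1.750 - (4)·0.129) / (12) = 0.290
  v = (9 - (1)·0.290 - (1)·0.129) / (5) = 1.716
  w = (4 - (3)·0.290 - (2)·1.716) / (-6) = 0.050
Residual b − A·x = (0.184, 0.080, -0.002)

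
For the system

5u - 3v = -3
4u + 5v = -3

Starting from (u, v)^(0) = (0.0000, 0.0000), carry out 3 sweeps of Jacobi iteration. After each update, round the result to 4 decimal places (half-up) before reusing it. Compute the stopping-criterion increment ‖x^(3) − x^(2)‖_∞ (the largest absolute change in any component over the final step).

0.2880

Iteration 1:
  u = (-3 - (-3)·0.0000) / (5) = -0.6000
  v = (-3 - (4)·0.0000) / (5) = -0.6000
Iteration 2:
  u = (-3 - (-3)·-0.6000) / (5) = -0.9600
  v = (-3 - (4)·-0.6000) / (5) = -0.1200
Iteration 3:
  u = (-3 - (-3)·-0.1200) / (5) = -0.6720
  v = (-3 - (4)·-0.9600) / (5) = 0.1680
Change: (0.2880, 0.2880) → max |·| = 0.2880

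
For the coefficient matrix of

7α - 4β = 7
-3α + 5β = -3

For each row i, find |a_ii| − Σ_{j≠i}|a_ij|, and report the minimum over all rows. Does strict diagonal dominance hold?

row 1: |7| − (4) = 3
row 2: |5| − (3) = 2
minimum over rows = 2 → strictly diagonally dominant (convergence guaranteed)

2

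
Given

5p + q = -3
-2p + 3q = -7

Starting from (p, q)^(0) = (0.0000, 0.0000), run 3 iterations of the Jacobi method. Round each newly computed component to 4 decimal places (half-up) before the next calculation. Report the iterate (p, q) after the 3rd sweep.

Iteration 1:
  p = (-3 - (1)·0.0000) / (5) = -0.6000
  q = (-7 - (-2)·0.0000) / (3) = -2.3333
Iteration 2:
  p = (-3 - (1)·-2.3333) / (5) = -0.1333
  q = (-7 - (-2)·-0.6000) / (3) = -2.7333
Iteration 3:
  p = (-3 - (1)·-2.7333) / (5) = -0.0533
  q = (-7 - (-2)·-0.1333) / (3) = -2.4222

(-0.0533, -2.4222)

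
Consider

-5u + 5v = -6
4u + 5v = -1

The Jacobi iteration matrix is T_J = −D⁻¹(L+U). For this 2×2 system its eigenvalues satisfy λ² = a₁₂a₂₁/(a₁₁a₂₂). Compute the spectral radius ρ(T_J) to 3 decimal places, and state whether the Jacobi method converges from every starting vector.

0.894

a₁₂a₂₁/(a₁₁a₂₂) = (5)·(4) / ((-5)·(5)) = -0.800000
ρ = √|-0.800000| = √0.800000 = 0.894
ρ < 1, so Jacobi converges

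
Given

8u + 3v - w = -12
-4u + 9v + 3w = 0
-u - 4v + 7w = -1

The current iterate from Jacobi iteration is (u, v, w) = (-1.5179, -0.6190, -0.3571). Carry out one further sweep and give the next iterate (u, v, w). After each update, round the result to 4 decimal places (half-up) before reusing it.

(-1.3125, -0.5556, -0.7134)

One sweep:
  u = (-12 - (3)·-0.6190 - (-1)·-0.3571) / (8) = -1.3125
  v = (0 - (-4)·-1.5179 - (3)·-0.3571) / (9) = -0.5556
  w = (-1 - (-1)·-1.5179 - (-4)·-0.6190) / (7) = -0.7134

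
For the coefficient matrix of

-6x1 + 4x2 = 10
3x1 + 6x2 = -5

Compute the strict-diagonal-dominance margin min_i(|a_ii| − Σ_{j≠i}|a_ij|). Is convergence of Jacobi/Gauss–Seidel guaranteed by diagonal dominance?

row 1: |-6| − (4) = 2
row 2: |6| − (3) = 3
minimum over rows = 2 → strictly diagonally dominant (convergence guaranteed)

2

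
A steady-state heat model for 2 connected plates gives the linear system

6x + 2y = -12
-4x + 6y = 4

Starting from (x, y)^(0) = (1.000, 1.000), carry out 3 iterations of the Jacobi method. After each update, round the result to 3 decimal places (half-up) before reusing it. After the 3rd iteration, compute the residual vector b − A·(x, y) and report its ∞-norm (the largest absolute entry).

2.962

Iteration 1:
  x = (-12 - (2)·1.000) / (6) = -2.333
  y = (4 - (-4)·1.000) / (6) = 1.333
Iteration 2:
  x = (-12 - (2)·1.333) / (6) = -2.444
  y = (4 - (-4)·-2.333) / (6) = -0.889
Iteration 3:
  x = (-12 - (2)·-0.889) / (6) = -1.704
  y = (4 - (-4)·-2.444) / (6) = -0.963
Residual b − A·x = (0.150, 2.962); ∞-norm = 2.962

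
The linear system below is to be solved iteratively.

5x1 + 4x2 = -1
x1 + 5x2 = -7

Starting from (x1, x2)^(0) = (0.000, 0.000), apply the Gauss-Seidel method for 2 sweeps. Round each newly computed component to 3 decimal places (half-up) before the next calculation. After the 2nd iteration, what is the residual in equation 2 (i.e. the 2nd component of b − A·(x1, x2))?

Iteration 1:
  x1 = (-1 - (4)·0.000) / (5) = -0.200
  x2 = (-7 - (1)·-0.200) / (5) = -1.360
Iteration 2:
  x1 = (-1 - (4)·-1.360) / (5) = 0.888
  x2 = (-7 - (1)·0.888) / (5) = -1.578
Residual b − A·x = (0.872, 0.002)

0.002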